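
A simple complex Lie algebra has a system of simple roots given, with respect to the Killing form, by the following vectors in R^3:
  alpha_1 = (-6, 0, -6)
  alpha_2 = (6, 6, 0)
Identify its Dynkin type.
A_2 (sl(3))

Compute the Cartan integers a_ij = 2(alpha_i, alpha_j)/(alpha_j, alpha_j); the resulting 2x2 Cartan matrix is
[[2, -1], [-1, 2]].
All simple roots have the same length, so the diagram is simply laced. The associated Dynkin diagram is a chain of 2 nodes with single edges (A_2), so the type is A_2 (the algebra sl(3)).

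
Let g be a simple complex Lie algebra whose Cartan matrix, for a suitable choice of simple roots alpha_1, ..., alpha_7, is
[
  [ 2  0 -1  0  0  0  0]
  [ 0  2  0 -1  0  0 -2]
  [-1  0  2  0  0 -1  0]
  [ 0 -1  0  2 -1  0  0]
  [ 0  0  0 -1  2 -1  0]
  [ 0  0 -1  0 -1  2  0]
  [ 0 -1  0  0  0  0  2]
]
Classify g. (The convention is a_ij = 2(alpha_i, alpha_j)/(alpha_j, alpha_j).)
B_7

The matrix has rank 7 with 2's on the diagonal. Reading the off-diagonal entries as Dynkin edges (a single edge where a_ij = a_ji = -1; a double or triple edge where a_ij * a_ji = 2 or 3), the diagram is a chain of 7 nodes with a double edge at one end; the terminal node there is the unique short simple root (B_7). One simple-root ordering that puts it in standard form is (alpha_1, alpha_3, alpha_6, alpha_5, alpha_4, alpha_2, alpha_7). So the algebra is type B_7, i.e. so(15).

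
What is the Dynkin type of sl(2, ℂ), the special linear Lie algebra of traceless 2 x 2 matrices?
A_1 (sl(2))

This is sl(2), which has dimension 2^2 - 1 = 3 and rank 2 - 1 = 1 (a Cartan subalgebra is the diagonal traceless matrices). In the classification of classical Lie algebras, the special linear algebra sl(n+1) has type A_n; here n = 1, so the Dynkin diagram is a chain of 1 nodes with single edges (A_1). Hence the type is A_1.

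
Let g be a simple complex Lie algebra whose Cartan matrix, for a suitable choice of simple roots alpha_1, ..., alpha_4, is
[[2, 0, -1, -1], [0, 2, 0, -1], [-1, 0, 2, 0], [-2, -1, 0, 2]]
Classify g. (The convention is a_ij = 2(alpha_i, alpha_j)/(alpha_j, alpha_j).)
The matrix has rank 4 with 2's on the diagonal. Reading the off-diagonal entries as Dynkin edges (a single edge where a_ij = a_ji = -1; a double or triple edge where a_ij * a_ji = 2 or 3), the diagram is a chain of 4 nodes with a double edge between the middle two (F_4). One simple-root ordering that puts it in standard form is (alpha_2, alpha_4, alpha_1, alpha_3). So the algebra is type F_4.

F_4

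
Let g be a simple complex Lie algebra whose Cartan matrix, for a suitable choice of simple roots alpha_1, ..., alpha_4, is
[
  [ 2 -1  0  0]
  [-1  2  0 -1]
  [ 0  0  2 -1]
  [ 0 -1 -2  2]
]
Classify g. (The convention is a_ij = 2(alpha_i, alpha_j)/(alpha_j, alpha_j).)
The matrix has rank 4 with 2's on the diagonal. Reading the off-diagonal entries as Dynkin edges (a single edge where a_ij = a_ji = -1; a double or triple edge where a_ij * a_ji = 2 or 3), the diagram is a chain of 4 nodes with a double edge at one end; the terminal node there is the unique short simple root (B_4). One simple-root ordering that puts it in standard form is (alpha_1, alpha_2, alpha_4, alpha_3). So the algebra is type B_4, i.e. so(9).

type B_4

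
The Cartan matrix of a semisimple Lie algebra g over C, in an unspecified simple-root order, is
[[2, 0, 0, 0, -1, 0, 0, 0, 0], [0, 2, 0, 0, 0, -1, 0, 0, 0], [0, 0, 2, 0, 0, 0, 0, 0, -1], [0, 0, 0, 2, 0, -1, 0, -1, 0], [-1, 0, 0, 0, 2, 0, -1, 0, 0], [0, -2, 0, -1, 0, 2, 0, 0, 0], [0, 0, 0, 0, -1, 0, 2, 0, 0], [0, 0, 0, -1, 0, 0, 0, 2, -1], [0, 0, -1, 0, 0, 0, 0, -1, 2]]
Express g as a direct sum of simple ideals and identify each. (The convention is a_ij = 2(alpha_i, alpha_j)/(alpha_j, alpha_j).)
The diagram associated to this matrix has two connected components: the simple roots {alpha_1, alpha_5, alpha_7} form a chain of 3 nodes with single edges (A_3), and {alpha_2, alpha_3, alpha_4, alpha_6, alpha_8, alpha_9} form a chain of 6 nodes with a double edge at one end; the terminal node there is the unique short simple root (B_6). A semisimple Lie algebra decomposes uniquely as the direct sum of simple ideals, one per connected component of its Dynkin diagram, so g ≅ A_3 ⊕ B_6 (dimension 15 + 78 = 93).

A_3 + B_6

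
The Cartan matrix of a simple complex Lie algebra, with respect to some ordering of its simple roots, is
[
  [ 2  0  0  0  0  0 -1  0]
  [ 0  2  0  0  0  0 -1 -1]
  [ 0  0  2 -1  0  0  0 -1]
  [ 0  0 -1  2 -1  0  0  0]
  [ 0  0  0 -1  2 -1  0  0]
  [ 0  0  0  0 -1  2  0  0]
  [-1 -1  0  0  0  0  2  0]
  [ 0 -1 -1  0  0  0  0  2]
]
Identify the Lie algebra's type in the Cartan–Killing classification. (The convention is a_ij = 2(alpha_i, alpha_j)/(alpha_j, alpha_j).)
type A_8

The matrix has rank 8 with 2's on the diagonal. Reading the off-diagonal entries as Dynkin edges (a single edge where a_ij = a_ji = -1; a double or triple edge where a_ij * a_ji = 2 or 3), the diagram is a chain of 8 nodes with single edges (A_8). One simple-root ordering that puts it in standard form is (alpha_6, alpha_5, alpha_4, alpha_3, alpha_8, alpha_2, alpha_7, alpha_1). So the algebra is type A_8, i.e. sl(9).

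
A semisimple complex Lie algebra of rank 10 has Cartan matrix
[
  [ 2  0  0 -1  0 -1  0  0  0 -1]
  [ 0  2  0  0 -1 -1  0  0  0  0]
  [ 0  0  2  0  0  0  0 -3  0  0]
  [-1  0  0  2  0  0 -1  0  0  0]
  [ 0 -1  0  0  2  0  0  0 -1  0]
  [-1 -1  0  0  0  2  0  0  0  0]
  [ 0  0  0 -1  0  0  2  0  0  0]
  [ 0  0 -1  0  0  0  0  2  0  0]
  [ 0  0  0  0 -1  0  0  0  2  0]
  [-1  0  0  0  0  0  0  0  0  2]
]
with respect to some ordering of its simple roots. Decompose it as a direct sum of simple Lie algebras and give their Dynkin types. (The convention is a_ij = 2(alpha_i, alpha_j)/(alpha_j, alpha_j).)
The diagram associated to this matrix has two connected components: the simple roots {alpha_1, alpha_2, alpha_4, alpha_5, alpha_6, alpha_7, alpha_9, alpha_10} form a chain of 7 nodes with one extra node attached to the third node from one end (E_8), and {alpha_3, alpha_8} form two nodes joined by a triple edge (G_2). A semisimple Lie algebra decomposes uniquely as the direct sum of simple ideals, one per connected component of its Dynkin diagram, so g ≅ E_8 ⊕ G_2 (dimension 248 + 14 = 262).

type E_8 ⊕ type G_2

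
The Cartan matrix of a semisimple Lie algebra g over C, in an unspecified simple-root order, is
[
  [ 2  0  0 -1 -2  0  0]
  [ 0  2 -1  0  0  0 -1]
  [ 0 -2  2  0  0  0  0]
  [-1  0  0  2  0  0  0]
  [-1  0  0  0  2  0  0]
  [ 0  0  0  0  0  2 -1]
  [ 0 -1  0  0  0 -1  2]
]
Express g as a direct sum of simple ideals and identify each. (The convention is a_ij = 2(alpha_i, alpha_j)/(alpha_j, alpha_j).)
The diagram associated to this matrix has two connected components: the simple roots {alpha_1, alpha_4, alpha_5} form a chain of 3 nodes with a double edge at one end; the terminal node there is the unique short simple root (B_3), and {alpha_2, alpha_3, alpha_6, alpha_7} form a chain of 4 nodes with a double edge at one end; the terminal node there is the unique long simple root (C_4). A semisimple Lie algebra decomposes uniquely as the direct sum of simple ideals, one per connected component of its Dynkin diagram, so g ≅ B_3 ⊕ C_4 (dimension 21 + 36 = 57).

B_3 + C_4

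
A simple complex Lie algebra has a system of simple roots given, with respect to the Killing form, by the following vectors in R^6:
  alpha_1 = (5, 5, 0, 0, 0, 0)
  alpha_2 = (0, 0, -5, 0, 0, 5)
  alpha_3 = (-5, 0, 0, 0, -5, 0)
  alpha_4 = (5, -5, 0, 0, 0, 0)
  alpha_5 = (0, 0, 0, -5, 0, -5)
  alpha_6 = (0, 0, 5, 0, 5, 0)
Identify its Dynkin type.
Compute the Cartan integers a_ij = 2(alpha_i, alpha_j)/(alpha_j, alpha_j); the resulting 6x6 Cartan matrix is
[[2, 0, -1, 0, 0, 0], [0, 2, 0, 0, -1, -1], [-1, 0, 2, -1, 0, -1], [0, 0, -1, 2, 0, 0], [0, -1, 0, 0, 2, 0], [0, -1, -1, 0, 0, 2]].
All simple roots have the same length, so the diagram is simply laced. The associated Dynkin diagram is a chain of 4 nodes with a fork of two nodes at one end (D_6), so the type is D_6 (the algebra so(12)).

D6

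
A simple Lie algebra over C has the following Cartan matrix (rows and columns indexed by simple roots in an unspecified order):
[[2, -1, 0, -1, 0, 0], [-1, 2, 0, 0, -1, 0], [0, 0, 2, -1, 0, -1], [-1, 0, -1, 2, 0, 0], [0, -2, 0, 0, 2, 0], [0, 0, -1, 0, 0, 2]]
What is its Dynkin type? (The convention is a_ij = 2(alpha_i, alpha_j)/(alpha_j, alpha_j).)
C_6 (sp(12))

The matrix has rank 6 with 2's on the diagonal. Reading the off-diagonal entries as Dynkin edges (a single edge where a_ij = a_ji = -1; a double or triple edge where a_ij * a_ji = 2 or 3), the diagram is a chain of 6 nodes with a double edge at one end; the terminal node there is the unique long simple root (C_6). One simple-root ordering that puts it in standard form is (alpha_6, alpha_3, alpha_4, alpha_1, alpha_2, alpha_5). So the algebra is type C_6, i.e. sp(12).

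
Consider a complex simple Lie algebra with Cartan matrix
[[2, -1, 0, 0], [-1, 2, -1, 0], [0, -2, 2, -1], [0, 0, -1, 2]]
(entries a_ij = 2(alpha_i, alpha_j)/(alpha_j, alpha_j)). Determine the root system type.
The matrix has rank 4 with 2's on the diagonal. Reading the off-diagonal entries as Dynkin edges (a single edge where a_ij = a_ji = -1; a double or triple edge where a_ij * a_ji = 2 or 3), the diagram is a chain of 4 nodes with a double edge between the middle two (F_4). One simple-root ordering that puts it in standard form is (alpha_4, alpha_3, alpha_2, alpha_1). So the algebra is type F_4.

type F_4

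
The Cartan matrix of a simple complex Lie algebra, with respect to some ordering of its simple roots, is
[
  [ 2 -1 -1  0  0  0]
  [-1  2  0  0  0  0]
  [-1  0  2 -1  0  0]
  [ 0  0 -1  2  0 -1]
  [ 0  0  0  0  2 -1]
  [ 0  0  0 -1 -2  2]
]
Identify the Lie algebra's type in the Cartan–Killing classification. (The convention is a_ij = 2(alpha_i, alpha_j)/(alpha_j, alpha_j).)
The matrix has rank 6 with 2's on the diagonal. Reading the off-diagonal entries as Dynkin edges (a single edge where a_ij = a_ji = -1; a double or triple edge where a_ij * a_ji = 2 or 3), the diagram is a chain of 6 nodes with a double edge at one end; the terminal node there is the unique short simple root (B_6). One simple-root ordering that puts it in standard form is (alpha_2, alpha_1, alpha_3, alpha_4, alpha_6, alpha_5). So the algebra is type B_6, i.e. so(13).

B_6 (so(13))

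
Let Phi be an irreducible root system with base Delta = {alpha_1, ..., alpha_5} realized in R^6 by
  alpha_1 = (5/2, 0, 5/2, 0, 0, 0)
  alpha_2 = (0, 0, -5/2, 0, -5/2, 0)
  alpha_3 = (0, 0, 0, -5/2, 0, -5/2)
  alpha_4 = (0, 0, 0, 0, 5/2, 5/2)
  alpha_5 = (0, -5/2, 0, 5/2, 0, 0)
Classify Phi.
A5

Compute the Cartan integers a_ij = 2(alpha_i, alpha_j)/(alpha_j, alpha_j); the resulting 5x5 Cartan matrix is
[[2, -1, 0, 0, 0], [-1, 2, 0, -1, 0], [0, 0, 2, -1, -1], [0, -1, -1, 2, 0], [0, 0, -1, 0, 2]].
All simple roots have the same length, so the diagram is simply laced. The associated Dynkin diagram is a chain of 5 nodes with single edges (A_5), so the type is A_5 (the algebra sl(6)).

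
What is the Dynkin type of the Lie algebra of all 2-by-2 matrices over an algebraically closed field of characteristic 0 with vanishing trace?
A1

This is sl(2), which has dimension 2^2 - 1 = 3 and rank 2 - 1 = 1 (a Cartan subalgebra is the diagonal traceless matrices). In the classification of classical Lie algebras, the special linear algebra sl(n+1) has type A_n; here n = 1, so the Dynkin diagram is a chain of 1 nodes with single edges (A_1). Hence the type is A_1.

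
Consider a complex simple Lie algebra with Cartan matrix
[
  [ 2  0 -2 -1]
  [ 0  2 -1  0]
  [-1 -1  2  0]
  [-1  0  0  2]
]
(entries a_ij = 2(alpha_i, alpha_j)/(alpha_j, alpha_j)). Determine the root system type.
F_4

The matrix has rank 4 with 2's on the diagonal. Reading the off-diagonal entries as Dynkin edges (a single edge where a_ij = a_ji = -1; a double or triple edge where a_ij * a_ji = 2 or 3), the diagram is a chain of 4 nodes with a double edge between the middle two (F_4). One simple-root ordering that puts it in standard form is (alpha_4, alpha_1, alpha_3, alpha_2). So the algebra is type F_4.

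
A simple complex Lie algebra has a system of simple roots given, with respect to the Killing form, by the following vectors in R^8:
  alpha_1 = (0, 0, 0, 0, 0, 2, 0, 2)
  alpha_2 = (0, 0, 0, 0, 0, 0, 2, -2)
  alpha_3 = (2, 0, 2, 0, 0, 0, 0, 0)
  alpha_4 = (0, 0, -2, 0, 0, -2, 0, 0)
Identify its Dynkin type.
Compute the Cartan integers a_ij = 2(alpha_i, alpha_j)/(alpha_j, alpha_j); the resulting 4x4 Cartan matrix is
[[2, -1, 0, -1], [-1, 2, 0, 0], [0, 0, 2, -1], [-1, 0, -1, 2]].
All simple roots have the same length, so the diagram is simply laced. The associated Dynkin diagram is a chain of 4 nodes with single edges (A_4), so the type is A_4 (the algebra sl(5)).

A4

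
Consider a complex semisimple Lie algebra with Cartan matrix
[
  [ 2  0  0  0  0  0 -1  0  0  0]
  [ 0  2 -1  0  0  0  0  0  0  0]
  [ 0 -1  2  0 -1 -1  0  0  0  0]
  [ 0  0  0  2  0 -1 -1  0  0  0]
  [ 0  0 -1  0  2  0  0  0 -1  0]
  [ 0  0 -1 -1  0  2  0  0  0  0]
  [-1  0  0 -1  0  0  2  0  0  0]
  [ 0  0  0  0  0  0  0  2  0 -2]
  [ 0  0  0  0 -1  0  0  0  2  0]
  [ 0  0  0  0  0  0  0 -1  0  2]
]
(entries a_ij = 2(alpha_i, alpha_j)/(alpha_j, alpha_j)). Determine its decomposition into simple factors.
The diagram associated to this matrix has two connected components: the simple roots {alpha_8, alpha_10} form a chain of 2 nodes with a double edge at one end; the terminal node there is the unique short simple root (B_2), and {alpha_1, alpha_2, alpha_3, alpha_4, alpha_5, alpha_6, alpha_7, alpha_9} form a chain of 7 nodes with one extra node attached to the third node from one end (E_8). A semisimple Lie algebra decomposes uniquely as the direct sum of simple ideals, one per connected component of its Dynkin diagram, so g ≅ B_2 ⊕ E_8 (dimension 10 + 248 = 258).

B_2 + E_8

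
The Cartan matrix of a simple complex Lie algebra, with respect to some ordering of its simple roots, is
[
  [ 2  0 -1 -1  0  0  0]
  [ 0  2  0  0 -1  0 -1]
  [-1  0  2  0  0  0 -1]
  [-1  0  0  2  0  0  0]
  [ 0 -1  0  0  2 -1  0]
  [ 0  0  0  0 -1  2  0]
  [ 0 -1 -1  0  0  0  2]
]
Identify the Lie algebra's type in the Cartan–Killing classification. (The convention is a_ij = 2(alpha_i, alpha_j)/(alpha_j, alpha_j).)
A_7

The matrix has rank 7 with 2's on the diagonal. Reading the off-diagonal entries as Dynkin edges (a single edge where a_ij = a_ji = -1; a double or triple edge where a_ij * a_ji = 2 or 3), the diagram is a chain of 7 nodes with single edges (A_7). One simple-root ordering that puts it in standard form is (alpha_4, alpha_1, alpha_3, alpha_7, alpha_2, alpha_5, alpha_6). So the algebra is type A_7, i.e. sl(8).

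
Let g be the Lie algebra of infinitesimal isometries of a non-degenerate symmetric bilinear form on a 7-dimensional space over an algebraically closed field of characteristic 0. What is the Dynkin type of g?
B3

This is so(7) with 7 odd, which has dimension 7(7-1)/2 = 21 and rank (7-1)/2 = 3. In the classification of classical Lie algebras, the orthogonal algebra so(2n+1) in an odd number of variables has type B_n; here n = 3, so the Dynkin diagram is a chain of 3 nodes with a double edge at one end; the terminal node there is the unique short simple root (B_3). Hence the type is B_3.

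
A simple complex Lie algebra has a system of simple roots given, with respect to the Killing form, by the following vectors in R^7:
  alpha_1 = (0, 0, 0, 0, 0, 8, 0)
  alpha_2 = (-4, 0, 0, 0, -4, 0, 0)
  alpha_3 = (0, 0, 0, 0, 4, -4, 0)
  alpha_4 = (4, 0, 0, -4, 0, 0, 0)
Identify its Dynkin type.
C_4

Compute the Cartan integers a_ij = 2(alpha_i, alpha_j)/(alpha_j, alpha_j); the resulting 4x4 Cartan matrix is
[[2, 0, -2, 0], [0, 2, -1, -1], [-1, -1, 2, 0], [0, -1, 0, 2]].
The roots have two lengths (squared-length ratio 2:1); the short ones are alpha_{2,3,4}. The associated Dynkin diagram is a chain of 4 nodes with a double edge at one end; the terminal node there is the unique long simple root (C_4), so the type is C_4 (the algebra sp(8)).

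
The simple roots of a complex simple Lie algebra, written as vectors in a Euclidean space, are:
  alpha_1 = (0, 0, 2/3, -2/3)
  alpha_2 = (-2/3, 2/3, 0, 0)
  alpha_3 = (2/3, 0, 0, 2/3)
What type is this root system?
A_3 (sl(4))

Compute the Cartan integers a_ij = 2(alpha_i, alpha_j)/(alpha_j, alpha_j); the resulting 3x3 Cartan matrix is
[[2, 0, -1], [0, 2, -1], [-1, -1, 2]].
All simple roots have the same length, so the diagram is simply laced. The associated Dynkin diagram is a chain of 3 nodes with single edges (A_3), so the type is A_3 (the algebra sl(4)).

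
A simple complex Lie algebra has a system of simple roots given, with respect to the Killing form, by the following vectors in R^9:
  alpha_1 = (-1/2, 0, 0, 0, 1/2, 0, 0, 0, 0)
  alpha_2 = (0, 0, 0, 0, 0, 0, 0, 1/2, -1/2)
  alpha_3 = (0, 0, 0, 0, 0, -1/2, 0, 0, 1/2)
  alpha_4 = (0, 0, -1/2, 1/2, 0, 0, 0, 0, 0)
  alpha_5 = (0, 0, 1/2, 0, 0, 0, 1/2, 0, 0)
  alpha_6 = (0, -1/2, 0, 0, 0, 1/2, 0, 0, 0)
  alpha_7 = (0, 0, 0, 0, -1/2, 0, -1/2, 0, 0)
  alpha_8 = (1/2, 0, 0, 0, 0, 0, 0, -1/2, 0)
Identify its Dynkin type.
type A_8

Compute the Cartan integers a_ij = 2(alpha_i, alpha_j)/(alpha_j, alpha_j); the resulting 8x8 Cartan matrix is
[[2, 0, 0, 0, 0, 0, -1, -1], [0, 2, -1, 0, 0, 0, 0, -1], [0, -1, 2, 0, 0, -1, 0, 0], [0, 0, 0, 2, -1, 0, 0, 0], [0, 0, 0, -1, 2, 0, -1, 0], [0, 0, -1, 0, 0, 2, 0, 0], [-1, 0, 0, 0, -1, 0, 2, 0], [-1, -1, 0, 0, 0, 0, 0, 2]].
All simple roots have the same length, so the diagram is simply laced. The associated Dynkin diagram is a chain of 8 nodes with single edges (A_8), so the type is A_8 (the algebra sl(9)).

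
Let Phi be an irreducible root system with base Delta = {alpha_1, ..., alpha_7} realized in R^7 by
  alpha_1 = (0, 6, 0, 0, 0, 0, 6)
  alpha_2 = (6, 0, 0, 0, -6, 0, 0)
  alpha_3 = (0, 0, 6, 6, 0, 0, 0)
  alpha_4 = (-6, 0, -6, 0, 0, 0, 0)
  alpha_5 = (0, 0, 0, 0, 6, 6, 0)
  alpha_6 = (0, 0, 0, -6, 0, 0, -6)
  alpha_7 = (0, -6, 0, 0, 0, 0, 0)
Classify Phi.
Compute the Cartan integers a_ij = 2(alpha_i, alpha_j)/(alpha_j, alpha_j); the resulting 7x7 Cartan matrix is
[[2, 0, 0, 0, 0, -1, -2], [0, 2, 0, -1, -1, 0, 0], [0, 0, 2, -1, 0, -1, 0], [0, -1, -1, 2, 0, 0, 0], [0, -1, 0, 0, 2, 0, 0], [-1, 0, -1, 0, 0, 2, 0], [-1, 0, 0, 0, 0, 0, 2]].
The roots have two lengths (squared-length ratio 2:1); the short ones are alpha_{7}. The associated Dynkin diagram is a chain of 7 nodes with a double edge at one end; the terminal node there is the unique short simple root (B_7), so the type is B_7 (the algebra so(15)).

B7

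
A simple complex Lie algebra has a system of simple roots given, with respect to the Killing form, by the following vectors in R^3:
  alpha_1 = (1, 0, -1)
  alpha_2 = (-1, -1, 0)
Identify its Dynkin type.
Compute the Cartan integers a_ij = 2(alpha_i, alpha_j)/(alpha_j, alpha_j); the resulting 2x2 Cartan matrix is
[[2, -1], [-1, 2]].
All simple roots have the same length, so the diagram is simply laced. The associated Dynkin diagram is a chain of 2 nodes with single edges (A_2), so the type is A_2 (the algebra sl(3)).

A2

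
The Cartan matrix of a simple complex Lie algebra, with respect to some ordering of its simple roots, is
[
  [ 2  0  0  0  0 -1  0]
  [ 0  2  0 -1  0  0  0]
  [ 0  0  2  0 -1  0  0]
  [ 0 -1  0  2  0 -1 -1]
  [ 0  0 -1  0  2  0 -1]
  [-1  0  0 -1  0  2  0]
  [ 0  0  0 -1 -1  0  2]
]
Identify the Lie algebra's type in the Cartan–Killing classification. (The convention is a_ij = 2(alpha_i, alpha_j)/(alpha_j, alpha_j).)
The matrix has rank 7 with 2's on the diagonal. Reading the off-diagonal entries as Dynkin edges (a single edge where a_ij = a_ji = -1; a double or triple edge where a_ij * a_ji = 2 or 3), the diagram is a chain of 6 nodes with one extra node attached to the third node from one end (E_7). One simple-root ordering that puts it in standard form is (alpha_1, alpha_2, alpha_6, alpha_4, alpha_7, alpha_5, alpha_3). So the algebra is type E_7.

E7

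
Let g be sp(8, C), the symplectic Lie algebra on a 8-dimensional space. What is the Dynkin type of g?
This is sp(8), which has dimension 8(8+1)/2 = 36 and rank 8/2 = 4. In the classification of classical Lie algebras, the symplectic algebra sp(2n) has type C_n; here n = 4, so the Dynkin diagram is a chain of 4 nodes with a double edge at one end; the terminal node there is the unique long simple root (C_4). Hence the type is C_4.

C4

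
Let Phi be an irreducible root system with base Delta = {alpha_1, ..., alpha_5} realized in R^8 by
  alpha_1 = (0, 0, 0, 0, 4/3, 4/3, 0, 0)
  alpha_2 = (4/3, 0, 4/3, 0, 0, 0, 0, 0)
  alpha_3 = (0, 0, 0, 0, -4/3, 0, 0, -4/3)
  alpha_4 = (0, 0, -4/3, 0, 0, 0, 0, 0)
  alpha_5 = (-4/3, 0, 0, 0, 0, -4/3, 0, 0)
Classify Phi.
Compute the Cartan integers a_ij = 2(alpha_i, alpha_j)/(alpha_j, alpha_j); the resulting 5x5 Cartan matrix is
[[2, 0, -1, 0, -1], [0, 2, 0, -2, -1], [-1, 0, 2, 0, 0], [0, -1, 0, 2, 0], [-1, -1, 0, 0, 2]].
The roots have two lengths (squared-length ratio 2:1); the short ones are alpha_{4}. The associated Dynkin diagram is a chain of 5 nodes with a double edge at one end; the terminal node there is the unique short simple root (B_5), so the type is B_5 (the algebra so(11)).

B_5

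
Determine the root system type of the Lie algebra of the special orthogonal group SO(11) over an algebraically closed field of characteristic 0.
B_5

This is so(11) with 11 odd, which has dimension 11(11-1)/2 = 55 and rank (11-1)/2 = 5. In the classification of classical Lie algebras, the orthogonal algebra so(2n+1) in an odd number of variables has type B_n; here n = 5, so the Dynkin diagram is a chain of 5 nodes with a double edge at one end; the terminal node there is the unique short simple root (B_5). Hence the type is B_5.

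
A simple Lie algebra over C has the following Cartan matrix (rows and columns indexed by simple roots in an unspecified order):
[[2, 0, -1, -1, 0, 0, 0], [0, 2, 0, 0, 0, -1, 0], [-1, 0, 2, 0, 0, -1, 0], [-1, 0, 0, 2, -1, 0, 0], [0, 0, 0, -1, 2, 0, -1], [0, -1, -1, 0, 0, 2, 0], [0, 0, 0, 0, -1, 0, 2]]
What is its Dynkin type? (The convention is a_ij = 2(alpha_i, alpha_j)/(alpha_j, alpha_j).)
The matrix has rank 7 with 2's on the diagonal. Reading the off-diagonal entries as Dynkin edges (a single edge where a_ij = a_ji = -1; a double or triple edge where a_ij * a_ji = 2 or 3), the diagram is a chain of 7 nodes with single edges (A_7). One simple-root ordering that puts it in standard form is (alpha_7, alpha_5, alpha_4, alpha_1, alpha_3, alpha_6, alpha_2). So the algebra is type A_7, i.e. sl(8).

type A_7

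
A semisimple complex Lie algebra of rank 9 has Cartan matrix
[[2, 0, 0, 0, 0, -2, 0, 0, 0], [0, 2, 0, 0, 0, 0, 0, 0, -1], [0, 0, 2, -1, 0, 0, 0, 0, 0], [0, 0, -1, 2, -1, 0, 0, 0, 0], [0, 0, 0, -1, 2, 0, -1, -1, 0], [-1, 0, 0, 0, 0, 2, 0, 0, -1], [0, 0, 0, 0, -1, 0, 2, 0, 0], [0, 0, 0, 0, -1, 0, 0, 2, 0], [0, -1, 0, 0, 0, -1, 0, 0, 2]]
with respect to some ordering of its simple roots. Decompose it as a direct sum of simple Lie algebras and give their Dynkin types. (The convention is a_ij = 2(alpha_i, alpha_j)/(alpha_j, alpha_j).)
The diagram associated to this matrix has two connected components: the simple roots {alpha_1, alpha_2, alpha_6, alpha_9} form a chain of 4 nodes with a double edge at one end; the terminal node there is the unique long simple root (C_4), and {alpha_3, alpha_4, alpha_5, alpha_7, alpha_8} form a chain of 3 nodes with a fork of two nodes at one end (D_5). A semisimple Lie algebra decomposes uniquely as the direct sum of simple ideals, one per connected component of its Dynkin diagram, so g ≅ C_4 ⊕ D_5 (dimension 36 + 45 = 81).

type C_4 ⊕ type D_5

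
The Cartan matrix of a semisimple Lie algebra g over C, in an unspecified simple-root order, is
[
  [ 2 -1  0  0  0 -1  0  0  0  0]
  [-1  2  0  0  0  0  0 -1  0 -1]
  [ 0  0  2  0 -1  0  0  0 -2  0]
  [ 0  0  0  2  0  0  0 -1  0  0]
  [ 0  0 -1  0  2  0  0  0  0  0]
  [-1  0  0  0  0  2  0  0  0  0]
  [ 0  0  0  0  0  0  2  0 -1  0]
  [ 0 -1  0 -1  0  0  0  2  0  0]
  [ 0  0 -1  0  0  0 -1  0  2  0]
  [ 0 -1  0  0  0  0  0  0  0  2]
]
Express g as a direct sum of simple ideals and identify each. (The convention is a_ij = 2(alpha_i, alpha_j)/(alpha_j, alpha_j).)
E6 + F4

The diagram associated to this matrix has two connected components: the simple roots {alpha_1, alpha_2, alpha_4, alpha_6, alpha_8, alpha_10} form a chain of 5 nodes with one extra node attached to the third node from one end (E_6), and {alpha_3, alpha_5, alpha_7, alpha_9} form a chain of 4 nodes with a double edge between the middle two (F_4). A semisimple Lie algebra decomposes uniquely as the direct sum of simple ideals, one per connected component of its Dynkin diagram, so g ≅ E_6 ⊕ F_4 (dimension 78 + 52 = 130).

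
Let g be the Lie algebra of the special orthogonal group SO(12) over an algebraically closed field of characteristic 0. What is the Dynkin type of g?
type D_6

This is so(12) with 12 even, which has dimension 12(12-1)/2 = 66 and rank 12/2 = 6. In the classification of classical Lie algebras, the orthogonal algebra so(2n) in an even number of variables has type D_n; here n = 6, so the Dynkin diagram is a chain of 4 nodes with a fork of two nodes at one end (D_6). Hence the type is D_6.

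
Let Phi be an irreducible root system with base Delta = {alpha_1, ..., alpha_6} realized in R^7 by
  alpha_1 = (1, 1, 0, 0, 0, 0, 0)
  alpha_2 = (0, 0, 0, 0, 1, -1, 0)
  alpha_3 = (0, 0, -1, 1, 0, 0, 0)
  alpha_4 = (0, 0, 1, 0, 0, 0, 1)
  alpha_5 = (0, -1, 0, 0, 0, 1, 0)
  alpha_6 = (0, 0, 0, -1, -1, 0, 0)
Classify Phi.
A_6 (sl(7))

Compute the Cartan integers a_ij = 2(alpha_i, alpha_j)/(alpha_j, alpha_j); the resulting 6x6 Cartan matrix is
[[2, 0, 0, 0, -1, 0], [0, 2, 0, 0, -1, -1], [0, 0, 2, -1, 0, -1], [0, 0, -1, 2, 0, 0], [-1, -1, 0, 0, 2, 0], [0, -1, -1, 0, 0, 2]].
All simple roots have the same length, so the diagram is simply laced. The associated Dynkin diagram is a chain of 6 nodes with single edges (A_6), so the type is A_6 (the algebra sl(7)).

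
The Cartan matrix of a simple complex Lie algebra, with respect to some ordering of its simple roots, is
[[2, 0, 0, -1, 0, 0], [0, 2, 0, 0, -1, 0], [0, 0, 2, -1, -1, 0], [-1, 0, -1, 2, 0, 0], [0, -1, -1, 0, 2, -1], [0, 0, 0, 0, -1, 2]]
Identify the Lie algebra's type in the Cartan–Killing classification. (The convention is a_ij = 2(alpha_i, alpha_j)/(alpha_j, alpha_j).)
The matrix has rank 6 with 2's on the diagonal. Reading the off-diagonal entries as Dynkin edges (a single edge where a_ij = a_ji = -1; a double or triple edge where a_ij * a_ji = 2 or 3), the diagram is a chain of 4 nodes with a fork of two nodes at one end (D_6). One simple-root ordering that puts it in standard form is (alpha_1, alpha_4, alpha_3, alpha_5, alpha_6, alpha_2). So the algebra is type D_6, i.e. so(12).

D_6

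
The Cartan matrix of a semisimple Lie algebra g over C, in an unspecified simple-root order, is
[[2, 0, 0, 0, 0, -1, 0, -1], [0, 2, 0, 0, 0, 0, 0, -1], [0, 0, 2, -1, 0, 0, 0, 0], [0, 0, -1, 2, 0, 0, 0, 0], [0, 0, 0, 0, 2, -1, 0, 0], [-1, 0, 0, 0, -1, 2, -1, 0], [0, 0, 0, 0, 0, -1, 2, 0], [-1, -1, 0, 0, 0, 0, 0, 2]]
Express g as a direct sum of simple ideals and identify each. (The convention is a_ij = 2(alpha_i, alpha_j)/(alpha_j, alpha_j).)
The diagram associated to this matrix has two connected components: the simple roots {alpha_3, alpha_4} form a chain of 2 nodes with single edges (A_2), and {alpha_1, alpha_2, alpha_5, alpha_6, alpha_7, alpha_8} form a chain of 4 nodes with a fork of two nodes at one end (D_6). A semisimple Lie algebra decomposes uniquely as the direct sum of simple ideals, one per connected component of its Dynkin diagram, so g ≅ A_2 ⊕ D_6 (dimension 8 + 66 = 74).

A_2 (sl(3)) + D_6 (so(12))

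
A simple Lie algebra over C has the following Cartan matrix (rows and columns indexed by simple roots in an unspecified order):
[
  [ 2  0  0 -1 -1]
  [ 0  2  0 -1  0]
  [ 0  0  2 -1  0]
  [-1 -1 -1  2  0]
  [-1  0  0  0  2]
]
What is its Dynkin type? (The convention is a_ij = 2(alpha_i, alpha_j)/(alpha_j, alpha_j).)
D_5

The matrix has rank 5 with 2's on the diagonal. Reading the off-diagonal entries as Dynkin edges (a single edge where a_ij = a_ji = -1; a double or triple edge where a_ij * a_ji = 2 or 3), the diagram is a chain of 3 nodes with a fork of two nodes at one end (D_5). One simple-root ordering that puts it in standard form is (alpha_5, alpha_1, alpha_4, alpha_3, alpha_2). So the algebra is type D_5, i.e. so(10).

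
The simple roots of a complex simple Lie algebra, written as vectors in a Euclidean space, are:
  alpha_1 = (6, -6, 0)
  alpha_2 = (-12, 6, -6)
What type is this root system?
G_2

Compute the Cartan integers a_ij = 2(alpha_i, alpha_j)/(alpha_j, alpha_j); the resulting 2x2 Cartan matrix is
[[2, -1], [-3, 2]].
The roots have two lengths (squared-length ratio 3:1); the short ones are alpha_{1}. The associated Dynkin diagram is two nodes joined by a triple edge (G_2), so the type is G_2.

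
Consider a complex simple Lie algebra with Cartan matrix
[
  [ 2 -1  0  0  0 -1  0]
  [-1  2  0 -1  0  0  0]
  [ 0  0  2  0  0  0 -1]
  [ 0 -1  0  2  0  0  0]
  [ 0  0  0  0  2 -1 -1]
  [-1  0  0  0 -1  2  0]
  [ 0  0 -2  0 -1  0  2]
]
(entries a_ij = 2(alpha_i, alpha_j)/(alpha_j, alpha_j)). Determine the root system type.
The matrix has rank 7 with 2's on the diagonal. Reading the off-diagonal entries as Dynkin edges (a single edge where a_ij = a_ji = -1; a double or triple edge where a_ij * a_ji = 2 or 3), the diagram is a chain of 7 nodes with a double edge at one end; the terminal node there is the unique short simple root (B_7). One simple-root ordering that puts it in standard form is (alpha_4, alpha_2, alpha_1, alpha_6, alpha_5, alpha_7, alpha_3). So the algebra is type B_7, i.e. so(15).

B7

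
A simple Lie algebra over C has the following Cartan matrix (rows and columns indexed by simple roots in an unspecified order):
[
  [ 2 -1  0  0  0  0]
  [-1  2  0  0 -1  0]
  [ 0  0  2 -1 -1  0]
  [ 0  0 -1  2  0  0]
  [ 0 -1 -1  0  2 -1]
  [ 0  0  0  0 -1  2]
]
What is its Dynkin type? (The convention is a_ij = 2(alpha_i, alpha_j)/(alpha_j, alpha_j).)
The matrix has rank 6 with 2's on the diagonal. Reading the off-diagonal entries as Dynkin edges (a single edge where a_ij = a_ji = -1; a double or triple edge where a_ij * a_ji = 2 or 3), the diagram is a chain of 5 nodes with one extra node attached to the third node from one end (E_6). One simple-root ordering that puts it in standard form is (alpha_4, alpha_6, alpha_3, alpha_5, alpha_2, alpha_1). So the algebra is type E_6.

type E_6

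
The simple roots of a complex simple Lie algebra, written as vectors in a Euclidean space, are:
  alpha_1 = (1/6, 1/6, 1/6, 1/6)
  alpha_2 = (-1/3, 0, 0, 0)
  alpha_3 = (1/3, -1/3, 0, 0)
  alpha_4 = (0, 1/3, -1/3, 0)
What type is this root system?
Compute the Cartan integers a_ij = 2(alpha_i, alpha_j)/(alpha_j, alpha_j); the resulting 4x4 Cartan matrix is
[[2, -1, 0, 0], [-1, 2, -1, 0], [0, -2, 2, -1], [0, 0, -1, 2]].
The roots have two lengths (squared-length ratio 2:1); the short ones are alpha_{1,2}. The associated Dynkin diagram is a chain of 4 nodes with a double edge between the middle two (F_4), so the type is F_4.

type F_4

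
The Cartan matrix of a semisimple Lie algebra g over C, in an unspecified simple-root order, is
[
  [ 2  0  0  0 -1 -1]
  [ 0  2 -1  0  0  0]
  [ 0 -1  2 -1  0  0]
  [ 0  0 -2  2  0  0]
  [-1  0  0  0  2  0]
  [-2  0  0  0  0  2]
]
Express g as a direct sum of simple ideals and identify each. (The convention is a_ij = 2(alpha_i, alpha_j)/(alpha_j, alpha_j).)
C_3 ⊕ C_3

The diagram associated to this matrix has two connected components: the simple roots {alpha_1, alpha_5, alpha_6} form a chain of 3 nodes with a double edge at one end; the terminal node there is the unique long simple root (C_3), and {alpha_2, alpha_3, alpha_4} form a chain of 3 nodes with a double edge at one end; the terminal node there is the unique long simple root (C_3). A semisimple Lie algebra decomposes uniquely as the direct sum of simple ideals, one per connected component of its Dynkin diagram, so g ≅ C_3 ⊕ C_3 (dimension 21 + 21 = 42).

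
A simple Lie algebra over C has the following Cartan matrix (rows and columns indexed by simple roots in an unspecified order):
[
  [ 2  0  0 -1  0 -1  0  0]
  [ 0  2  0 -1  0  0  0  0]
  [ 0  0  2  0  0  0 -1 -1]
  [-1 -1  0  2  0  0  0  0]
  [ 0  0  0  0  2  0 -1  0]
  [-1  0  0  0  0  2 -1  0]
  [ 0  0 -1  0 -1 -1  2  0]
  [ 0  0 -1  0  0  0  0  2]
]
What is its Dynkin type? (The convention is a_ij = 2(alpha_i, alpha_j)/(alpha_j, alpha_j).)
E_8

The matrix has rank 8 with 2's on the diagonal. Reading the off-diagonal entries as Dynkin edges (a single edge where a_ij = a_ji = -1; a double or triple edge where a_ij * a_ji = 2 or 3), the diagram is a chain of 7 nodes with one extra node attached to the third node from one end (E_8). One simple-root ordering that puts it in standard form is (alpha_8, alpha_5, alpha_3, alpha_7, alpha_6, alpha_1, alpha_4, alpha_2). So the algebra is type E_8.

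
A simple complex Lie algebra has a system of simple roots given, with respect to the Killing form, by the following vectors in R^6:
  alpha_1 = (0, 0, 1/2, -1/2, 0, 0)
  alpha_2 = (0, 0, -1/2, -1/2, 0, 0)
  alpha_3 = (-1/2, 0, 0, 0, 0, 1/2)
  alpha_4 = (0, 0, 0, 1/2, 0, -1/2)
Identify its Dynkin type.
Compute the Cartan integers a_ij = 2(alpha_i, alpha_j)/(alpha_j, alpha_j); the resulting 4x4 Cartan matrix is
[[2, 0, 0, -1], [0, 2, 0, -1], [0, 0, 2, -1], [-1, -1, -1, 2]].
All simple roots have the same length, so the diagram is simply laced. The associated Dynkin diagram is a chain of 2 nodes with a fork of two nodes at one end (D_4), so the type is D_4 (the algebra so(8)).

type D_4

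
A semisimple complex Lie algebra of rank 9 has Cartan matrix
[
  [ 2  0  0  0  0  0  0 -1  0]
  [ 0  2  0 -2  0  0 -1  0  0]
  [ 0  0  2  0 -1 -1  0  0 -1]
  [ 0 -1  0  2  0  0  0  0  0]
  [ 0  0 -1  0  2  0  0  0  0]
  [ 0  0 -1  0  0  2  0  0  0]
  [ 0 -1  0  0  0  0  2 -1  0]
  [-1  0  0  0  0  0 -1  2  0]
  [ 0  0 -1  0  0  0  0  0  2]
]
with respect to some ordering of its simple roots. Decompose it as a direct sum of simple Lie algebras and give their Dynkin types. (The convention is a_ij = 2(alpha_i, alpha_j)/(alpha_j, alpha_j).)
B_5 ⊕ D_4

The diagram associated to this matrix has two connected components: the simple roots {alpha_1, alpha_2, alpha_4, alpha_7, alpha_8} form a chain of 5 nodes with a double edge at one end; the terminal node there is the unique short simple root (B_5), and {alpha_3, alpha_5, alpha_6, alpha_9} form a chain of 2 nodes with a fork of two nodes at one end (D_4). A semisimple Lie algebra decomposes uniquely as the direct sum of simple ideals, one per connected component of its Dynkin diagram, so g ≅ B_5 ⊕ D_4 (dimension 55 + 28 = 83).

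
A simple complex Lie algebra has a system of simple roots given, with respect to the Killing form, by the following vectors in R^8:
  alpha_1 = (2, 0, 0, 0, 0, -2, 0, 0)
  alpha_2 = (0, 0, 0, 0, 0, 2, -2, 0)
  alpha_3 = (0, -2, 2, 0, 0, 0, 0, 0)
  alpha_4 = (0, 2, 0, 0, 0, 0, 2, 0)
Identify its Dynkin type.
A_4 (sl(5))

Compute the Cartan integers a_ij = 2(alpha_i, alpha_j)/(alpha_j, alpha_j); the resulting 4x4 Cartan matrix is
[[2, -1, 0, 0], [-1, 2, 0, -1], [0, 0, 2, -1], [0, -1, -1, 2]].
All simple roots have the same length, so the diagram is simply laced. The associated Dynkin diagram is a chain of 4 nodes with single edges (A_4), so the type is A_4 (the algebra sl(5)).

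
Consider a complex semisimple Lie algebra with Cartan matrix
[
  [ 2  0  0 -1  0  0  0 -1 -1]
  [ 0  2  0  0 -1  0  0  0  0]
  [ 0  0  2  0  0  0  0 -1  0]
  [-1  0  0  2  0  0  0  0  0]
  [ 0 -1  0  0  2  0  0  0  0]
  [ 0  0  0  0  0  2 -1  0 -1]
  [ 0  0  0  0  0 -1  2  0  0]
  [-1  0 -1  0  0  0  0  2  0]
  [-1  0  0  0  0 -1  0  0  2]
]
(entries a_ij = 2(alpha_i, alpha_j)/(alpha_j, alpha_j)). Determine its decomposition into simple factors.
A_2 (sl(3)) + E_7

The diagram associated to this matrix has two connected components: the simple roots {alpha_2, alpha_5} form a chain of 2 nodes with single edges (A_2), and {alpha_1, alpha_3, alpha_4, alpha_6, alpha_7, alpha_8, alpha_9} form a chain of 6 nodes with one extra node attached to the third node from one end (E_7). A semisimple Lie algebra decomposes uniquely as the direct sum of simple ideals, one per connected component of its Dynkin diagram, so g ≅ A_2 ⊕ E_7 (dimension 8 + 133 = 141).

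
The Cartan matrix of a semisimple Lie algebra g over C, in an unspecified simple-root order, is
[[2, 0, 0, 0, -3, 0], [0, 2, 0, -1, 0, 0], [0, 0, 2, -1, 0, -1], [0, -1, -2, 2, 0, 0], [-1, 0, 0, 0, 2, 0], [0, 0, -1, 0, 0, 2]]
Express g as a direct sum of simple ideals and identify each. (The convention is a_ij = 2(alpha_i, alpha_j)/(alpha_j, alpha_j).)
F_4 ⊕ G_2

The diagram associated to this matrix has two connected components: the simple roots {alpha_2, alpha_3, alpha_4, alpha_6} form a chain of 4 nodes with a double edge between the middle two (F_4), and {alpha_1, alpha_5} form two nodes joined by a triple edge (G_2). A semisimple Lie algebra decomposes uniquely as the direct sum of simple ideals, one per connected component of its Dynkin diagram, so g ≅ F_4 ⊕ G_2 (dimension 52 + 14 = 66).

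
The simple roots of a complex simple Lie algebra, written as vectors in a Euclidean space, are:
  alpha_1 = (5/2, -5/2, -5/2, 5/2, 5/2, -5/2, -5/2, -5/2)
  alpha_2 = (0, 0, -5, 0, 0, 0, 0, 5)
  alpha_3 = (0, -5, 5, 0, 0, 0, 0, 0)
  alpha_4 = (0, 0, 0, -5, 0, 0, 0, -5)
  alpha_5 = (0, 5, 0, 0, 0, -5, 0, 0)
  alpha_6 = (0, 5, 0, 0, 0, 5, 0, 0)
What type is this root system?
E_6

Compute the Cartan integers a_ij = 2(alpha_i, alpha_j)/(alpha_j, alpha_j); the resulting 6x6 Cartan matrix is
[[2, 0, 0, 0, 0, -1], [0, 2, -1, -1, 0, 0], [0, -1, 2, 0, -1, -1], [0, -1, 0, 2, 0, 0], [0, 0, -1, 0, 2, 0], [-1, 0, -1, 0, 0, 2]].
All simple roots have the same length, so the diagram is simply laced. The associated Dynkin diagram is a chain of 5 nodes with one extra node attached to the third node from one end (E_6), so the type is E_6.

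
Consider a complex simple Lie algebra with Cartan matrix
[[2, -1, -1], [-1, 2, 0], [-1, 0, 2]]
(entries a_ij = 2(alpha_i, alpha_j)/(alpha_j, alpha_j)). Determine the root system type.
The matrix has rank 3 with 2's on the diagonal. Reading the off-diagonal entries as Dynkin edges (a single edge where a_ij = a_ji = -1; a double or triple edge where a_ij * a_ji = 2 or 3), the diagram is a chain of 3 nodes with single edges (A_3). One simple-root ordering that puts it in standard form is (alpha_2, alpha_1, alpha_3). So the algebra is type A_3, i.e. sl(4).

A3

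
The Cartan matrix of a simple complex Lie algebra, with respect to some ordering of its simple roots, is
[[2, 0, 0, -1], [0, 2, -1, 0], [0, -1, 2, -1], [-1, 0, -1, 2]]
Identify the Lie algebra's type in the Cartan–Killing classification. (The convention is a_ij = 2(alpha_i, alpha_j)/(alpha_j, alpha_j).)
The matrix has rank 4 with 2's on the diagonal. Reading the off-diagonal entries as Dynkin edges (a single edge where a_ij = a_ji = -1; a double or triple edge where a_ij * a_ji = 2 or 3), the diagram is a chain of 4 nodes with single edges (A_4). One simple-root ordering that puts it in standard form is (alpha_1, alpha_4, alpha_3, alpha_2). So the algebra is type A_4, i.e. sl(5).

type A_4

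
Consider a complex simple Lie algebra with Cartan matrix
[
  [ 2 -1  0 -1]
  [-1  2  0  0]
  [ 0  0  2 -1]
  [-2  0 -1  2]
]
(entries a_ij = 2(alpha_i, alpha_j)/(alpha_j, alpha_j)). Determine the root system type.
F_4

The matrix has rank 4 with 2's on the diagonal. Reading the off-diagonal entries as Dynkin edges (a single edge where a_ij = a_ji = -1; a double or triple edge where a_ij * a_ji = 2 or 3), the diagram is a chain of 4 nodes with a double edge between the middle two (F_4). One simple-root ordering that puts it in standard form is (alpha_3, alpha_4, alpha_1, alpha_2). So the algebra is type F_4.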